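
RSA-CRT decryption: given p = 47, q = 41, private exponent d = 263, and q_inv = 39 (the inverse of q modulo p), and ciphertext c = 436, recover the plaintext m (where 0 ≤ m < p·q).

1079

d_p = d mod (p−1) = 263 mod 46 = 33; d_q = d mod (q−1) = 23.
m₁ = c^(d_p) mod p: c ≡ 13 (mod 47), and 13^33 mod 47 = 45.
m₂ = c^(d_q) mod q: c ≡ 26 (mod 41), and 26^23 mod 41 = 13.
h = q_inv·(m₁ − m₂) mod p = 39·(45 − 13) mod 47 = 26.
m = m₂ + h·q = 13 + 26·41 = 1079.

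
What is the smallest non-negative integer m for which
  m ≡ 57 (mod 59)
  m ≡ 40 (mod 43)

From m ≡ 57 (mod 59) write m = 57 + 59t. Substituting into m ≡ 40 (mod 43) gives 59t ≡ 26 (mod 43), and since 16⁻¹ ≡ 35 (mod 43), t ≡ 7. Hence m ≡ 57 + 59·7 = 470 (mod 2537).

470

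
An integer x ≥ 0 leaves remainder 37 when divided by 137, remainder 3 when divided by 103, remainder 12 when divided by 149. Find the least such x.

The moduli are pairwise coprime; N = 137·103·149 = 2102539.
N/137 = 15347; 15347 ≡ 3 (mod 137); 3·46 ≡ 1, so inverse 46.
N/103 = 20413; 20413 ≡ 19 (mod 103); 19·38 ≡ 1, so inverse 38.
N/149 = 14111; 14111 ≡ 105 (mod 149); 105·44 ≡ 1, so inverse 44.
x ≡ 37·15347·46 + 3·20413·38 + 12·14111·44 = 35898284.
35898284 mod 2102539 = 155121.

155121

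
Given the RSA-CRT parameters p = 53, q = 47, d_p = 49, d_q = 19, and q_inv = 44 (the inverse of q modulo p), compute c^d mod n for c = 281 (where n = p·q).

m₁ = c^(d_p) mod p: c ≡ 16 (mod 53), and 16^49 mod 53 = 46.
m₂ = c^(d_q) mod q: c ≡ 46 (mod 47), and 46^19 mod 47 = 46.
h = q_inv·(m₁ − m₂) mod p = 44·(46 − 46) mod 53 = 0.
m = m₂ + h·q = 46 + 0·47 = 46.

46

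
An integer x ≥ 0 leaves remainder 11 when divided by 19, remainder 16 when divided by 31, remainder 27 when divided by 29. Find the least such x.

12323

Combine the congruences pairwise.
From x ≡ 11 (mod 19) write x = 11 + 19t. Substituting into x ≡ 16 (mod 31) gives 19t ≡ 5 (mod 31), and since 19⁻¹ ≡ 18 (mod 31), t ≡ 28. Hence x ≡ 11 + 19·28 = 543 (mod 589).
From x ≡ 543 (mod 589) write x = 543 + 589t. Substituting into x ≡ 27 (mod 29) gives 589t ≡ 6 (mod 29), and since 9⁻¹ ≡ 13 (mod 29), t ≡ 20. Hence x ≡ 543 + 589·20 = 12323 (mod 17081).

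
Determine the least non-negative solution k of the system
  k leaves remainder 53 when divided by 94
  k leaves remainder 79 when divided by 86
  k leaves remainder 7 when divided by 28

Combine the congruences pairwise.
gcd(94, 86) = 2 and 2 | (79 − 53), so the pair is consistent; merging gives k ≡ 1369 (mod 4042), where 4042 = lcm(94, 86).
gcd(4042, 28) = 2 and 2 | (7 − 1369), so the pair is consistent; merging gives k ≡ 5411 (mod 56588), where 56588 = lcm(4042, 28).
The solution is unique modulo lcm(94, 86, 28) = 56588.

5411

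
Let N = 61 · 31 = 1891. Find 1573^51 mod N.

426

Mod 61: 1573 ≡ 48; 48^51 ≡ 60 (mod 61).
Mod 31: 1573 ≡ 23; by Fermat, exponent reduces to 51 mod 30 = 21; 23^21 ≡ 23 (mod 31).
Combine by CRT: x ≡ 60 (mod 61), x ≡ 23 (mod 31) ⇒ x ≡ 426 (mod 1891).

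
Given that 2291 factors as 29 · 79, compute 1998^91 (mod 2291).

655

Mod 29: 1998 ≡ 26; by Fermat, exponent reduces to 91 mod 28 = 7; 26^7 ≡ 17 (mod 29).
Mod 79: 1998 ≡ 23; by Fermat, exponent reduces to 91 mod 78 = 13; 23^13 ≡ 23 (mod 79).
Combine by CRT: x ≡ 17 (mod 29), x ≡ 23 (mod 79) ⇒ x ≡ 655 (mod 2291).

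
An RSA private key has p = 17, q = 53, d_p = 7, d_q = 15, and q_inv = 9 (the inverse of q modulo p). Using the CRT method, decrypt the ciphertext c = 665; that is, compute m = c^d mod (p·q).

60

m₁ = c^(d_p) mod p: c ≡ 2 (mod 17), and 2^7 mod 17 = 9.
m₂ = c^(d_q) mod q: c ≡ 29 (mod 53), and 29^15 mod 53 = 7.
h = q_inv·(m₁ − m₂) mod p = 9·(9 − 7) mod 17 = 1.
m = m₂ + h·q = 7 + 1·53 = 60.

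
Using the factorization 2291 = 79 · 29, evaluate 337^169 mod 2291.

Mod 79: 337 ≡ 21; by Fermat, exponent reduces to 169 mod 78 = 13; 21^13 ≡ 1 (mod 79).
Mod 29: 337 ≡ 18; by Fermat, exponent reduces to 169 mod 28 = 1; 18^1 ≡ 18 (mod 29).
Combine by CRT: x ≡ 1 (mod 79), x ≡ 18 (mod 29) ⇒ x ≡ 1265 (mod 2291).

1265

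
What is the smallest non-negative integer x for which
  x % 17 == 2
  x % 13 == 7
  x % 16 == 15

The moduli are pairwise coprime; N = 17·13·16 = 3536.
N/17 = 208; 208 ≡ 4 (mod 17); 4·13 ≡ 1, so inverse 13.
N/13 = 272; 272 ≡ 12 (mod 13); 12·12 ≡ 1, so inverse 12.
N/16 = 221; 221 ≡ 13 (mod 16); 13·5 ≡ 1, so inverse 5.
x ≡ 2·208·13 + 7·272·12 + 15·221·5 = 44831.
44831 mod 3536 = 2399.

2399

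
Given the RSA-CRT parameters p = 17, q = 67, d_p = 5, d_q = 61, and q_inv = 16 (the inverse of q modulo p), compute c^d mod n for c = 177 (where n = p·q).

m₁ = c^(d_p) mod p: c ≡ 7 (mod 17), and 7^5 mod 17 = 11.
m₂ = c^(d_q) mod q: c ≡ 43 (mod 67), and 43^61 mod 67 = 52.
h = q_inv·(m₁ − m₂) mod p = 16·(11 − 52) mod 17 = 7.
m = m₂ + h·q = 52 + 7·67 = 521.

521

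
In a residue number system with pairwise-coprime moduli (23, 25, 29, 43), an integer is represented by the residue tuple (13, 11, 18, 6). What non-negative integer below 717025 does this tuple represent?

212211

The moduli are pairwise coprime; N = 23·25·29·43 = 717025.
N/23 = 31175; 31175 ≡ 10 (mod 23); 10·7 ≡ 1, so inverse 7.
N/25 = 28681; 28681 ≡ 6 (mod 25); 6·21 ≡ 1, so inverse 21.
N/29 = 24725; 24725 ≡ 17 (mod 29); 17·12 ≡ 1, so inverse 12.
N/43 = 16675; 16675 ≡ 34 (mod 43); 34·19 ≡ 1, so inverse 19.
x ≡ 13·31175·7 + 11·28681·21 + 18·24725·12 + 6·16675·19 = 16703786.
16703786 mod 717025 = 212211.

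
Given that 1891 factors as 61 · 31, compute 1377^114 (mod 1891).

529

Mod 61: 1377 ≡ 35; by Fermat, exponent reduces to 114 mod 60 = 54; 35^54 ≡ 41 (mod 61).
Mod 31: 1377 ≡ 13; by Fermat, exponent reduces to 114 mod 30 = 24; 13^24 ≡ 2 (mod 31).
Combine by CRT: x ≡ 41 (mod 61), x ≡ 2 (mod 31) ⇒ x ≡ 529 (mod 1891).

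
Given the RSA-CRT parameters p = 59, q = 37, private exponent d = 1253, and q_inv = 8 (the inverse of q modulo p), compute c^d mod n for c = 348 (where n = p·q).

d_p = d mod (p−1) = 1253 mod 58 = 35; d_q = d mod (q−1) = 29.
m₁ = c^(d_p) mod p: c ≡ 53 (mod 59), and 53^35 mod 59 = 46.
m₂ = c^(d_q) mod q: c ≡ 15 (mod 37), and 15^29 mod 37 = 18.
h = q_inv·(m₁ − m₂) mod p = 8·(46 − 18) mod 59 = 47.
m = m₂ + h·q = 18 + 47·37 = 1757.

1757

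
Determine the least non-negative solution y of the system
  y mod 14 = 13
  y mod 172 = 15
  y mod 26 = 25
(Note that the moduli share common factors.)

Combine the congruences pairwise.
gcd(14, 172) = 2 and 2 | (15 − 13), so the pair is consistent; merging gives y ≡ 531 (mod 1204), where 1204 = lcm(14, 172).
gcd(1204, 26) = 2 and 2 | (25 − 531), so the pair is consistent; merging gives y ≡ 6551 (mod 15652), where 15652 = lcm(1204, 26).
The solution is unique modulo lcm(14, 172, 26) = 15652.

6551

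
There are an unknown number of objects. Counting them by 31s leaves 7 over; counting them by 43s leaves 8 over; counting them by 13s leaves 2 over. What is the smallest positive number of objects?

782

From N ≡ 7 (mod 31) write N = 7 + 31t. Substituting into N ≡ 8 (mod 43) gives 31t ≡ 1 (mod 43), and since 31⁻¹ ≡ 25 (mod 43), t ≡ 25. Hence N ≡ 7 + 31·25 = 782 (mod 1333).
From N ≡ 782 (mod 1333) write N = 782 + 1333t. Substituting into N ≡ 2 (mod 13) gives 1333t ≡ 0 (mod 13), and since 7⁻¹ ≡ 2 (mod 13), t ≡ 0. Hence N ≡ 782 + 1333·0 = 782 (mod 17329).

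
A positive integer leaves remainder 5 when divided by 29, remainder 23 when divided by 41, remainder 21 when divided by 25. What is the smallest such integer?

The moduli are pairwise coprime; N = 29·41·25 = 29725.
N/29 = 1025; 1025 ≡ 10 (mod 29); 10·3 ≡ 1, so inverse 3.
N/41 = 725; 725 ≡ 28 (mod 41); 28·22 ≡ 1, so inverse 22.
N/25 = 1189; 1189 ≡ 14 (mod 25); 14·9 ≡ 1, so inverse 9.
x ≡ 5·1025·3 + 23·725·22 + 21·1189·9 = 606946.
606946 mod 29725 = 12446.

12446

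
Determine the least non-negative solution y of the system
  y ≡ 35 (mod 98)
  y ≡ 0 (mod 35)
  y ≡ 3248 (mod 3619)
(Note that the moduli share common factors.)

gcd(98, 35) = 7 and 7 | (0 − 35), so the pair is consistent; merging gives y ≡ 35 (mod 490), where 490 = lcm(98, 35).
gcd(490, 3619) = 7 and 7 | (3248 − 35), so the pair is consistent; merging gives y ≡ 195055 (mod 253330), where 253330 = lcm(490, 3619).
The solution is unique modulo lcm(98, 35, 3619) = 253330.

195055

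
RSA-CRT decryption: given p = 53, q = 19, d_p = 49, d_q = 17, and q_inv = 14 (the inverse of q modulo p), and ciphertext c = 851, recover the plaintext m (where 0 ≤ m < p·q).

850

m₁ = c^(d_p) mod p: c ≡ 3 (mod 53), and 3^49 mod 53 = 2.
m₂ = c^(d_q) mod q: c ≡ 15 (mod 19), and 15^17 mod 19 = 14.
h = q_inv·(m₁ − m₂) mod p = 14·(2 − 14) mod 53 = 44.
m = m₂ + h·q = 14 + 44·19 = 850.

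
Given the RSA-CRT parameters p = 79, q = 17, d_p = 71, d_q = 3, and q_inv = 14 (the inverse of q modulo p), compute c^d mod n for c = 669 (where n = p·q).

m₁ = c^(d_p) mod p: c ≡ 37 (mod 79), and 37^71 mod 79 = 74.
m₂ = c^(d_q) mod q: c ≡ 6 (mod 17), and 6^3 mod 17 = 12.
h = q_inv·(m₁ − m₂) mod p = 14·(74 − 12) mod 79 = 78.
m = m₂ + h·q = 12 + 78·17 = 1338.

1338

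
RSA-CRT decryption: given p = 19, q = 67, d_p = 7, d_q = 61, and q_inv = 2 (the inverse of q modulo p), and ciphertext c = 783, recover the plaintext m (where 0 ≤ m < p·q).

m₁ = c^(d_p) mod p: c ≡ 4 (mod 19), and 4^7 mod 19 = 6.
m₂ = c^(d_q) mod q: c ≡ 46 (mod 67), and 46^61 mod 67 = 41.
h = q_inv·(m₁ − m₂) mod p = 2·(6 − 41) mod 19 = 6.
m = m₂ + h·q = 41 + 6·67 = 443.

443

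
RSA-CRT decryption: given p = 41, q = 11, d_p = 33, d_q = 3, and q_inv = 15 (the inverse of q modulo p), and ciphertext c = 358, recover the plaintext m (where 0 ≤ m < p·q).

m₁ = c^(d_p) mod p: c ≡ 30 (mod 41), and 30^33 mod 41 = 7.
m₂ = c^(d_q) mod q: c ≡ 6 (mod 11), and 6^3 mod 11 = 7.
h = q_inv·(m₁ − m₂) mod p = 15·(7 − 7) mod 41 = 0.
m = m₂ + h·q = 7 + 0·11 = 7.

7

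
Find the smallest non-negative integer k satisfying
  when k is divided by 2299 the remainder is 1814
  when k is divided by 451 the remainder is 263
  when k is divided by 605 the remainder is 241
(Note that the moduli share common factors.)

Combine the congruences pairwise.
gcd(2299, 451) = 11 and 11 | (263 − 1814), so the pair is consistent; merging gives k ≡ 38598 (mod 94259), where 94259 = lcm(2299, 451).
gcd(94259, 605) = 121 and 121 | (241 − 38598), so the pair is consistent; merging gives k ≡ 227116 (mod 471295), where 471295 = lcm(94259, 605).
The solution is unique modulo lcm(2299, 451, 605) = 471295.

227116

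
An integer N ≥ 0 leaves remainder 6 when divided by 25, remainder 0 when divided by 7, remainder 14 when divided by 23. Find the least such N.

From N ≡ 6 (mod 25) write N = 6 + 25t. Substituting into N ≡ 0 (mod 7) gives 25t ≡ 1 (mod 7), and since 4⁻¹ ≡ 2 (mod 7), t ≡ 2. Hence N ≡ 6 + 25·2 = 56 (mod 175).
From N ≡ 56 (mod 175) write N = 56 + 175t. Substituting into N ≡ 14 (mod 23) gives 175t ≡ 4 (mod 23), and since 14⁻¹ ≡ 5 (mod 23), t ≡ 20. Hence N ≡ 56 + 175·20 = 3556 (mod 4025).

3556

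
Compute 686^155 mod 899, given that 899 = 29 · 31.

590

Mod 29: 686 ≡ 19; by Fermat, exponent reduces to 155 mod 28 = 15; 19^15 ≡ 10 (mod 29).
Mod 31: 686 ≡ 4; by Fermat, exponent reduces to 155 mod 30 = 5; 4^5 ≡ 1 (mod 31).
Combine by CRT: x ≡ 10 (mod 29), x ≡ 1 (mod 31) ⇒ x ≡ 590 (mod 899).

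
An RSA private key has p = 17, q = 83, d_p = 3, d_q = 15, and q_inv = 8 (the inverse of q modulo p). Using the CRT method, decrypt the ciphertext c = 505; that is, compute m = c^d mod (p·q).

m₁ = c^(d_p) mod p: c ≡ 12 (mod 17), and 12^3 mod 17 = 11.
m₂ = c^(d_q) mod q: c ≡ 7 (mod 83), and 7^15 mod 83 = 31.
h = q_inv·(m₁ − m₂) mod p = 8·(11 − 31) mod 17 = 10.
m = m₂ + h·q = 31 + 10·83 = 861.

861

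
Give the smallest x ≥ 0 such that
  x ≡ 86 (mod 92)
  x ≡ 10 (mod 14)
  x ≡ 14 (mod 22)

1466

Combine the congruences pairwise.
gcd(92, 14) = 2 and 2 | (10 − 86), so the pair is consistent; merging gives x ≡ 178 (mod 644), where 644 = lcm(92, 14).
gcd(644, 22) = 2 and 2 | (14 − 178), so the pair is consistent; merging gives x ≡ 1466 (mod 7084), where 7084 = lcm(644, 22).
The solution is unique modulo lcm(92, 14, 22) = 7084.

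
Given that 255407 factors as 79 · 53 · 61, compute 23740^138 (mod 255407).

Mod 79: 23740 ≡ 40; by Fermat, exponent reduces to 138 mod 78 = 60; 40^60 ≡ 22 (mod 79).
Mod 53: 23740 ≡ 49; by Fermat, exponent reduces to 138 mod 52 = 34; 49^34 ≡ 28 (mod 53).
Mod 61: 23740 ≡ 11; by Fermat, exponent reduces to 138 mod 60 = 18; 11^18 ≡ 60 (mod 61).
Combine by CRT: x ≡ 22 (mod 79), x ≡ 28 (mod 53), x ≡ 60 (mod 61) ⇒ x ≡ 229359 (mod 255407).

229359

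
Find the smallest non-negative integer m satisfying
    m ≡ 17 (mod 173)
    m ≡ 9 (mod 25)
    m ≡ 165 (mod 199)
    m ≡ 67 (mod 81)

3439084

From m ≡ 17 (mod 173) write m = 17 + 173t. Substituting into m ≡ 9 (mod 25) gives 173t ≡ 17 (mod 25), and since 23⁻¹ ≡ 12 (mod 25), t ≡ 4. Hence m ≡ 17 + 173·4 = 709 (mod 4325).
From m ≡ 709 (mod 4325) write m = 709 + 4325t. Substituting into m ≡ 165 (mod 199) gives 4325t ≡ 53 (mod 199), and since 146⁻¹ ≡ 15 (mod 199), t ≡ 198. Hence m ≡ 709 + 4325·198 = 857059 (mod 860675).
From m ≡ 857059 (mod 860675) write m = 857059 + 860675t. Substituting into m ≡ 67 (mod 81) gives 860675t ≡ 69 (mod 81), and since 50⁻¹ ≡ 47 (mod 81), t ≡ 3. Hence m ≡ 857059 + 860675·3 = 3439084 (mod 69714675).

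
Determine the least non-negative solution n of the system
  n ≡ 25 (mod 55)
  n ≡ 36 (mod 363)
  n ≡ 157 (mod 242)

gcd(55, 363) = 11 and 11 | (36 − 25), so the pair is consistent; merging gives n ≡ 1125 (mod 1815), where 1815 = lcm(55, 363).
gcd(1815, 242) = 121 and 121 | (157 − 1125), so the pair is consistent; merging gives n ≡ 1125 (mod 3630), where 3630 = lcm(1815, 242).
The solution is unique modulo lcm(55, 363, 242) = 3630.

1125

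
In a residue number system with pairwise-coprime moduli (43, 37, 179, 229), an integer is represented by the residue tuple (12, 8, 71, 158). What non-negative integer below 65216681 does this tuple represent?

From x ≡ 12 (mod 43) write x = 12 + 43t. Substituting into x ≡ 8 (mod 37) gives 43t ≡ 33 (mod 37), and since 6⁻¹ ≡ 31 (mod 37), t ≡ 24. Hence x ≡ 12 + 43·24 = 1044 (mod 1591).
From x ≡ 1044 (mod 1591) write x = 1044 + 1591t. Substituting into x ≡ 71 (mod 179) gives 1591t ≡ 101 (mod 179), and since 159⁻¹ ≡ 170 (mod 179), t ≡ 165. Hence x ≡ 1044 + 1591·165 = 263559 (mod 284789).
From x ≡ 263559 (mod 284789) write x = 263559 + 284789t. Substituting into x ≡ 158 (mod 229) gives 284789t ≡ 178 (mod 229), and since 142⁻¹ ≡ 50 (mod 229), t ≡ 198. Hence x ≡ 263559 + 284789·198 = 56651781 (mod 65216681).

56651781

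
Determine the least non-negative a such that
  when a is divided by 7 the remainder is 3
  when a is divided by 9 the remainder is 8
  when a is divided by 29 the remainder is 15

From a ≡ 3 (mod 7) write a = 3 + 7t. Substituting into a ≡ 8 (mod 9) gives 7t ≡ 5 (mod 9), and since 7⁻¹ ≡ 4 (mod 9), t ≡ 2. Hence a ≡ 3 + 7·2 = 17 (mod 63).
From a ≡ 17 (mod 63) write a = 17 + 63t. Substituting into a ≡ 15 (mod 29) gives 63t ≡ 27 (mod 29), and since 5⁻¹ ≡ 6 (mod 29), t ≡ 17. Hence a ≡ 17 + 63·17 = 1088 (mod 1827).

1088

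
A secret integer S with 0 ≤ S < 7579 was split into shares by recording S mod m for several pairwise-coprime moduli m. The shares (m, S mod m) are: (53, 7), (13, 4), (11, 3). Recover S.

5360

The moduli are pairwise coprime; N = 53·13·11 = 7579.
N/53 = 143; 143 ≡ 37 (mod 53); 37·43 ≡ 1, so inverse 43.
N/13 = 583; 583 ≡ 11 (mod 13); 11·6 ≡ 1, so inverse 6.
N/11 = 689; 689 ≡ 7 (mod 11); 7·8 ≡ 1, so inverse 8.
S ≡ 7·143·43 + 4·583·6 + 3·689·8 = 73571.
73571 mod 7579 = 5360.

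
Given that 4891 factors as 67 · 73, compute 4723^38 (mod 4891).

Mod 67: 4723 ≡ 33; 33^38 ≡ 23 (mod 67).
Mod 73: 4723 ≡ 51; 51^38 ≡ 27 (mod 73).
Combine by CRT: x ≡ 23 (mod 67), x ≡ 27 (mod 73) ⇒ x ≡ 3239 (mod 4891).

3239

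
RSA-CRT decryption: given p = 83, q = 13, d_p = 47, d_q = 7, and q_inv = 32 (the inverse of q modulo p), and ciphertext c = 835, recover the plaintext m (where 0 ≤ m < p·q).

809

m₁ = c^(d_p) mod p: c ≡ 5 (mod 83), and 5^47 mod 83 = 62.
m₂ = c^(d_q) mod q: c ≡ 3 (mod 13), and 3^7 mod 13 = 3.
h = q_inv·(m₁ − m₂) mod p = 32·(62 − 3) mod 83 = 62.
m = m₂ + h·q = 3 + 62·13 = 809.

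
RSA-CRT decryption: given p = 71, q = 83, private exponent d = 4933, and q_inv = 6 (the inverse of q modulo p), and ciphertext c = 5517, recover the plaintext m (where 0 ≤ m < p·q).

5699

d_p = d mod (p−1) = 4933 mod 70 = 33; d_q = d mod (q−1) = 13.
m₁ = c^(d_p) mod p: c ≡ 50 (mod 71), and 50^33 mod 71 = 19.
m₂ = c^(d_q) mod q: c ≡ 39 (mod 83), and 39^13 mod 83 = 55.
h = q_inv·(m₁ − m₂) mod p = 6·(19 − 55) mod 71 = 68.
m = m₂ + h·q = 55 + 68·83 = 5699.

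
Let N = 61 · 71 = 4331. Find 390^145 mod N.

Mod 61: 390 ≡ 24; by Fermat, exponent reduces to 145 mod 60 = 25; 24^25 ≡ 50 (mod 61).
Mod 71: 390 ≡ 35; by Fermat, exponent reduces to 145 mod 70 = 5; 35^5 ≡ 51 (mod 71).
Combine by CRT: x ≡ 50 (mod 61), x ≡ 51 (mod 71) ⇒ x ≡ 477 (mod 4331).

477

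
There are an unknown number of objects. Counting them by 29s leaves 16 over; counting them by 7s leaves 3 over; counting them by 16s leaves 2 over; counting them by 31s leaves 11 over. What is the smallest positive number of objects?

The moduli are pairwise coprime; M = 29·7·16·31 = 100688.
M/29 = 3472; 3472 ≡ 21 (mod 29); 21·18 ≡ 1, so inverse 18.
M/7 = 14384; 14384 ≡ 6 (mod 7); 6·6 ≡ 1, so inverse 6.
M/16 = 6293; 6293 ≡ 5 (mod 16); 5·13 ≡ 1, so inverse 13.
M/31 = 3248; 3248 ≡ 24 (mod 31); 24·22 ≡ 1, so inverse 22.
N ≡ 16·3472·18 + 3·14384·6 + 2·6293·13 + 11·3248·22 = 2208482.
2208482 mod 100688 = 94034.

94034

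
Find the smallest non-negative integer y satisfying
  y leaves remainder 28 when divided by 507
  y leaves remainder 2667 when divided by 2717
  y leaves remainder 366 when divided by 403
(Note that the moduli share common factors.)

2347438

Combine the congruences pairwise.
gcd(507, 2717) = 13 and 13 | (2667 − 28), so the pair is consistent; merging gives y ≡ 16252 (mod 105963), where 105963 = lcm(507, 2717).
gcd(105963, 403) = 13 and 13 | (366 − 16252), so the pair is consistent; merging gives y ≡ 2347438 (mod 3284853), where 3284853 = lcm(105963, 403).
The solution is unique modulo lcm(507, 2717, 403) = 3284853.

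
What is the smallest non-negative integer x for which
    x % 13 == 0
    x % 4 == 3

39

From x ≡ 0 (mod 13) write x = 0 + 13t. Substituting into x ≡ 3 (mod 4) gives 13t ≡ 3 (mod 4), and since 1⁻¹ ≡ 1 (mod 4), t ≡ 3. Hence x ≡ 0 + 13·3 = 39 (mod 52).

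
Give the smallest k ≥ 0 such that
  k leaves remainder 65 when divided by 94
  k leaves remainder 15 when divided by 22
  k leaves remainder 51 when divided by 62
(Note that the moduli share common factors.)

27889

gcd(94, 22) = 2 and 2 | (15 − 65), so the pair is consistent; merging gives k ≡ 1005 (mod 1034), where 1034 = lcm(94, 22).
gcd(1034, 62) = 2 and 2 | (51 − 1005), so the pair is consistent; merging gives k ≡ 27889 (mod 32054), where 32054 = lcm(1034, 62).
The solution is unique modulo lcm(94, 22, 62) = 32054.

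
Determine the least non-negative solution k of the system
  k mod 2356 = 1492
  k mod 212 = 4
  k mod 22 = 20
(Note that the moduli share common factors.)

Combine the congruences pairwise.
gcd(2356, 212) = 4 and 4 | (4 − 1492), so the pair is consistent; merging gives k ≡ 105156 (mod 124868), where 124868 = lcm(2356, 212).
gcd(124868, 22) = 2 and 2 | (20 − 105156), so the pair is consistent; merging gives k ≡ 729496 (mod 1373548), where 1373548 = lcm(124868, 22).
The solution is unique modulo lcm(2356, 212, 22) = 1373548.

729496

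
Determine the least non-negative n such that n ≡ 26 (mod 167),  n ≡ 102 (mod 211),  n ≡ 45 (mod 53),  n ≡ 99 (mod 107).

159213317

From n ≡ 26 (mod 167) write n = 26 + 167t. Substituting into n ≡ 102 (mod 211) gives 167t ≡ 76 (mod 211), and since 167⁻¹ ≡ 187 (mod 211), t ≡ 75. Hence n ≡ 26 + 167·75 = 12551 (mod 35237).
From n ≡ 12551 (mod 35237) write n = 12551 + 35237t. Substituting into n ≡ 45 (mod 53) gives 35237t ≡ 2 (mod 53), and since 45⁻¹ ≡ 33 (mod 53), t ≡ 13. Hence n ≡ 12551 + 35237·13 = 470632 (mod 1867561).
From n ≡ 470632 (mod 1867561) write n = 470632 + 1867561t. Substituting into n ≡ 99 (mod 107) gives 1867561t ≡ 53 (mod 107), and since 90⁻¹ ≡ 44 (mod 107), t ≡ 85. Hence n ≡ 470632 + 1867561·85 = 159213317 (mod 199829027).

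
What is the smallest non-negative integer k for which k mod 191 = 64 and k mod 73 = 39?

From k ≡ 64 (mod 191) write k = 64 + 191t. Substituting into k ≡ 39 (mod 73) gives 191t ≡ 48 (mod 73), and since 45⁻¹ ≡ 13 (mod 73), t ≡ 40. Hence k ≡ 64 + 191·40 = 7704 (mod 13943).

7704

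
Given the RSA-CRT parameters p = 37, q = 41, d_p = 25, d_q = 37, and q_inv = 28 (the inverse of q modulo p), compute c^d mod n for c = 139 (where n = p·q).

502

m₁ = c^(d_p) mod p: c ≡ 28 (mod 37), and 28^25 mod 37 = 21.
m₂ = c^(d_q) mod q: c ≡ 16 (mod 41), and 16^37 mod 41 = 10.
h = q_inv·(m₁ − m₂) mod p = 28·(21 − 10) mod 37 = 12.
m = m₂ + h·q = 10 + 12·41 = 502.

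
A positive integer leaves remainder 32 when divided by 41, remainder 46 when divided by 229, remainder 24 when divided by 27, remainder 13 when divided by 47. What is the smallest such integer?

5463528

From N ≡ 32 (mod 41) write N = 32 + 41t. Substituting into N ≡ 46 (mod 229) gives 41t ≡ 14 (mod 229), and since 41⁻¹ ≡ 162 (mod 229), t ≡ 207. Hence N ≡ 32 + 41·207 = 8519 (mod 9389).
From N ≡ 8519 (mod 9389) write N = 8519 + 9389t. Substituting into N ≡ 24 (mod 27) gives 9389t ≡ 10 (mod 27), and since 20⁻¹ ≡ 23 (mod 27), t ≡ 14. Hence N ≡ 8519 + 9389·14 = 139965 (mod 253503).
From N ≡ 139965 (mod 253503) write N = 139965 + 253503t. Substituting into N ≡ 13 (mod 47) gives 253503t ≡ 14 (mod 47), and since 32⁻¹ ≡ 25 (mod 47), t ≡ 21. Hence N ≡ 139965 + 253503·21 = 5463528 (mod 11914641).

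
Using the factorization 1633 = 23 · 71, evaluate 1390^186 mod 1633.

1097

Mod 23: 1390 ≡ 10; by Fermat, exponent reduces to 186 mod 22 = 10; 10^10 ≡ 16 (mod 23).
Mod 71: 1390 ≡ 41; by Fermat, exponent reduces to 186 mod 70 = 46; 41^46 ≡ 32 (mod 71).
Combine by CRT: x ≡ 16 (mod 23), x ≡ 32 (mod 71) ⇒ x ≡ 1097 (mod 1633).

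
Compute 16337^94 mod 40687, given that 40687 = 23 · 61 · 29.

Mod 23: 16337 ≡ 7; by Fermat, exponent reduces to 94 mod 22 = 6; 7^6 ≡ 4 (mod 23).
Mod 61: 16337 ≡ 50; by Fermat, exponent reduces to 94 mod 60 = 34; 50^34 ≡ 60 (mod 61).
Mod 29: 16337 ≡ 10; by Fermat, exponent reduces to 94 mod 28 = 10; 10^10 ≡ 6 (mod 29).
Combine by CRT: x ≡ 4 (mod 23), x ≡ 60 (mod 61), x ≡ 6 (mod 29) ⇒ x ≡ 13114 (mod 40687).

13114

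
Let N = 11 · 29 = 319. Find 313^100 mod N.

Mod 11: 313 ≡ 5; since 10 | 100, by Fermat 5^100 ≡ 1 (mod 11).
Mod 29: 313 ≡ 23; by Fermat, exponent reduces to 100 mod 28 = 16; 23^16 ≡ 7 (mod 29).
Combine by CRT: x ≡ 1 (mod 11), x ≡ 7 (mod 29) ⇒ x ≡ 210 (mod 319).

210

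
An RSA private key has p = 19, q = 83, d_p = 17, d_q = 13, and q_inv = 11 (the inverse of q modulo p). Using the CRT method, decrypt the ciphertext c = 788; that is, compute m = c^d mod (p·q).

93

m₁ = c^(d_p) mod p: c ≡ 9 (mod 19), and 9^17 mod 19 = 17.
m₂ = c^(d_q) mod q: c ≡ 41 (mod 83), and 41^13 mod 83 = 10.
h = q_inv·(m₁ − m₂) mod p = 11·(17 − 10) mod 19 = 1.
m = m₂ + h·q = 10 + 1·83 = 93.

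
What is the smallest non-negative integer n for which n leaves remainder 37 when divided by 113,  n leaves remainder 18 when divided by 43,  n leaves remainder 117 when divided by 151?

The moduli are pairwise coprime; M = 113·43·151 = 733709.
M/113 = 6493; 6493 ≡ 52 (mod 113); 52·50 ≡ 1, so inverse 50.
M/43 = 17063; 17063 ≡ 35 (mod 43); 35·16 ≡ 1, so inverse 16.
M/151 = 4859; 4859 ≡ 27 (mod 151); 27·28 ≡ 1, so inverse 28.
n ≡ 37·6493·50 + 18·17063·16 + 117·4859·28 = 32844278.
32844278 mod 733709 = 561082.

561082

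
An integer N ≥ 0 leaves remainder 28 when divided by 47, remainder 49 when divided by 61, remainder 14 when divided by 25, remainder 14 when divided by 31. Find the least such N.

The moduli are pairwise coprime; M = 47·61·25·31 = 2221925.
M/47 = 47275; 47275 ≡ 40 (mod 47); 40·20 ≡ 1, so inverse 20.
M/61 = 36425; 36425 ≡ 8 (mod 61); 8·23 ≡ 1, so inverse 23.
M/25 = 88877; 88877 ≡ 2 (mod 25); 2·13 ≡ 1, so inverse 13.
M/31 = 71675; 71675 ≡ 3 (mod 31); 3·21 ≡ 1, so inverse 21.
N ≡ 28·47275·20 + 49·36425·23 + 14·88877·13 + 14·71675·21 = 104773039.
104773039 mod 2221925 = 342564.

342564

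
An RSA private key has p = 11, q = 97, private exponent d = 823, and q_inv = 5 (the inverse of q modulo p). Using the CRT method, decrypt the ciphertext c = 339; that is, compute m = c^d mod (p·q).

d_p = d mod (p−1) = 823 mod 10 = 3; d_q = d mod (q−1) = 55.
m₁ = c^(d_p) mod p: c ≡ 9 (mod 11), and 9^3 mod 11 = 3.
m₂ = c^(d_q) mod q: c ≡ 48 (mod 97), and 48^55 mod 97 = 25.
h = q_inv·(m₁ − m₂) mod p = 5·(3 − 25) mod 11 = 0.
m = m₂ + h·q = 25 + 0·97 = 25.

25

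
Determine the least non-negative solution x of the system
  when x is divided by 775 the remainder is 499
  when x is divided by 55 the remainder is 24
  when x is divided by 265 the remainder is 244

20649

Combine the congruences pairwise.
gcd(775, 55) = 5 and 5 | (24 − 499), so the pair is consistent; merging gives x ≡ 3599 (mod 8525), where 8525 = lcm(775, 55).
gcd(8525, 265) = 5 and 5 | (244 − 3599), so the pair is consistent; merging gives x ≡ 20649 (mod 451825), where 451825 = lcm(8525, 265).
The solution is unique modulo lcm(775, 55, 265) = 451825.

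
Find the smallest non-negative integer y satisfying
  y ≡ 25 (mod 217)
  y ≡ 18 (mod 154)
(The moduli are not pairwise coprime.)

3714

gcd(217, 154) = 7 and 7 | (18 − 25), so the pair is consistent; merging gives y ≡ 3714 (mod 4774), where 4774 = lcm(217, 154).
The solution is unique modulo lcm(217, 154) = 4774.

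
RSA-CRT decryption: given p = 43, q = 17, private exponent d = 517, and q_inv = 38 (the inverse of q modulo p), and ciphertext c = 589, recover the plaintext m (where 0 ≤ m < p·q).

112

d_p = d mod (p−1) = 517 mod 42 = 13; d_q = d mod (q−1) = 5.
m₁ = c^(d_p) mod p: c ≡ 30 (mod 43), and 30^13 mod 43 = 26.
m₂ = c^(d_q) mod q: c ≡ 11 (mod 17), and 11^5 mod 17 = 10.
h = q_inv·(m₁ − m₂) mod p = 38·(26 − 10) mod 43 = 6.
m = m₂ + h·q = 10 + 6·17 = 112.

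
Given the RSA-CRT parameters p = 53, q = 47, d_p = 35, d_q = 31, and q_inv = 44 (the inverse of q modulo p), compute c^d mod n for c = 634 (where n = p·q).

1307

m₁ = c^(d_p) mod p: c ≡ 51 (mod 53), and 51^35 mod 53 = 35.
m₂ = c^(d_q) mod q: c ≡ 23 (mod 47), and 23^31 mod 47 = 38.
h = q_inv·(m₁ − m₂) mod p = 44·(35 − 38) mod 53 = 27.
m = m₂ + h·q = 38 + 27·47 = 1307.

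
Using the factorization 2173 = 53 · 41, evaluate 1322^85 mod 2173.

Mod 53: 1322 ≡ 50; by Fermat, exponent reduces to 85 mod 52 = 33; 50^33 ≡ 14 (mod 53).
Mod 41: 1322 ≡ 10; by Fermat, exponent reduces to 85 mod 40 = 5; 10^5 ≡ 1 (mod 41).
Combine by CRT: x ≡ 14 (mod 53), x ≡ 1 (mod 41) ⇒ x ≡ 862 (mod 2173).

862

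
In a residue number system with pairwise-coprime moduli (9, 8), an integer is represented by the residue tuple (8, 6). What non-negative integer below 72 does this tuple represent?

62

From x ≡ 8 (mod 9) write x = 8 + 9t. Substituting into x ≡ 6 (mod 8) gives 9t ≡ 6 (mod 8), and since 1⁻¹ ≡ 1 (mod 8), t ≡ 6. Hence x ≡ 8 + 9·6 = 62 (mod 72).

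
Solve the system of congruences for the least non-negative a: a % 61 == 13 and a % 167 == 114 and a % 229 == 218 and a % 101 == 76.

The moduli are pairwise coprime; N = 61·167·229·101 = 235615123.
N/61 = 3862543; 3862543 ≡ 23 (mod 61); 23·8 ≡ 1, so inverse 8.
N/167 = 1410869; 1410869 ≡ 53 (mod 167); 53·104 ≡ 1, so inverse 104.
N/229 = 1028887; 1028887 ≡ 219 (mod 229); 219·206 ≡ 1, so inverse 206.
N/101 = 2332823; 2332823 ≡ 26 (mod 101); 26·35 ≡ 1, so inverse 35.
a ≡ 13·3862543·8 + 114·1410869·104 + 218·1028887·206 + 76·2332823·35 = 69539533912.
69539533912 mod 235615123 = 33072627.

33072627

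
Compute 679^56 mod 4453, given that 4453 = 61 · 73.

1315

Mod 61: 679 ≡ 8; 8^56 ≡ 34 (mod 61).
Mod 73: 679 ≡ 22; 22^56 ≡ 1 (mod 73).
Combine by CRT: x ≡ 34 (mod 61), x ≡ 1 (mod 73) ⇒ x ≡ 1315 (mod 4453).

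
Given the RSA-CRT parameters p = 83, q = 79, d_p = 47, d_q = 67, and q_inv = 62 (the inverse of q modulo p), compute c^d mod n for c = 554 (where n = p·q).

4504

m₁ = c^(d_p) mod p: c ≡ 56 (mod 83), and 56^47 mod 83 = 22.
m₂ = c^(d_q) mod q: c ≡ 1 (mod 79), and 1^67 mod 79 = 1.
h = q_inv·(m₁ − m₂) mod p = 62·(22 − 1) mod 83 = 57.
m = m₂ + h·q = 1 + 57·79 = 4504.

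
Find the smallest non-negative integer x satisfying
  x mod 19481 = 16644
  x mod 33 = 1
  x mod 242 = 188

gcd(19481, 33) = 11 and 11 | (1 − 16644), so the pair is consistent; merging gives x ≡ 55606 (mod 58443), where 58443 = lcm(19481, 33).
gcd(58443, 242) = 121 and 121 | (188 − 55606), so the pair is consistent; merging gives x ≡ 55606 (mod 116886), where 116886 = lcm(58443, 242).
The solution is unique modulo lcm(19481, 33, 242) = 116886.

55606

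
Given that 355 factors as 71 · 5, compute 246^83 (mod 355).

211

Mod 71: 246 ≡ 33; by Fermat, exponent reduces to 83 mod 70 = 13; 33^13 ≡ 69 (mod 71).
Mod 5: 246 ≡ 1; by Fermat, exponent reduces to 83 mod 4 = 3; 1^3 ≡ 1 (mod 5).
Combine by CRT: x ≡ 69 (mod 71), x ≡ 1 (mod 5) ⇒ x ≡ 211 (mod 355).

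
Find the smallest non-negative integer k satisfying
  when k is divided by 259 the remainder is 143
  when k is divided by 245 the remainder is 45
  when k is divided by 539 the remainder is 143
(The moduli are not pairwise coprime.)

gcd(259, 245) = 7 and 7 | (45 − 143), so the pair is consistent; merging gives k ≡ 7395 (mod 9065), where 9065 = lcm(259, 245).
gcd(9065, 539) = 49 and 49 | (143 − 7395), so the pair is consistent; merging gives k ≡ 79915 (mod 99715), where 99715 = lcm(9065, 539).
The solution is unique modulo lcm(259, 245, 539) = 99715.

79915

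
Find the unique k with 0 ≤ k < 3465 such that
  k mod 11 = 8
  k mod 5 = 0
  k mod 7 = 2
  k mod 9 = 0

Combine the congruences pairwise.
From k ≡ 8 (mod 11) write k = 8 + 11t. Substituting into k ≡ 0 (mod 5) gives 11t ≡ 2 (mod 5), and since 1⁻¹ ≡ 1 (mod 5), t ≡ 2. Hence k ≡ 8 + 11·2 = 30 (mod 55).
From k ≡ 30 (mod 55) write k = 30 + 55t. Substituting into k ≡ 2 (mod 7) gives 55t ≡ 0 (mod 7), and since 6⁻¹ ≡ 6 (mod 7), t ≡ 0. Hence k ≡ 30 + 55·0 = 30 (mod 385).
From k ≡ 30 (mod 385) write k = 30 + 385t. Substituting into k ≡ 0 (mod 9) gives 385t ≡ 6 (mod 9), and since 7⁻¹ ≡ 4 (mod 9), t ≡ 6. Hence k ≡ 30 + 385·6 = 2340 (mod 3465).

2340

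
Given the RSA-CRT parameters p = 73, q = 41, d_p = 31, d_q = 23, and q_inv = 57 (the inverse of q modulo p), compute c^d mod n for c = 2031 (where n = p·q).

258

m₁ = c^(d_p) mod p: c ≡ 60 (mod 73), and 60^31 mod 73 = 39.
m₂ = c^(d_q) mod q: c ≡ 22 (mod 41), and 22^23 mod 41 = 12.
h = q_inv·(m₁ − m₂) mod p = 57·(39 − 12) mod 73 = 6.
m = m₂ + h·q = 12 + 6·41 = 258.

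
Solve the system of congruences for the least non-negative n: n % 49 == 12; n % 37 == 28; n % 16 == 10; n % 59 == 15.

646714

The moduli are pairwise coprime; M = 49·37·16·59 = 1711472.
M/49 = 34928; 34928 ≡ 40 (mod 49); 40·38 ≡ 1, so inverse 38.
M/37 = 46256; 46256 ≡ 6 (mod 37); 6·31 ≡ 1, so inverse 31.
M/16 = 106967; 106967 ≡ 7 (mod 16); 7·7 ≡ 1, so inverse 7.
M/59 = 29008; 29008 ≡ 39 (mod 59); 39·56 ≡ 1, so inverse 56.
n ≡ 12·34928·38 + 28·46256·31 + 10·106967·7 + 15·29008·56 = 87931786.
87931786 mod 1711472 = 646714.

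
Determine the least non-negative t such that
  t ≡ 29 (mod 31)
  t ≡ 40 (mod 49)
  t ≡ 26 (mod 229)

65749

From t ≡ 29 (mod 31) write t = 29 + 31s. Substituting into t ≡ 40 (mod 49) gives 31s ≡ 11 (mod 49), and since 31⁻¹ ≡ 19 (mod 49), s ≡ 13. Hence t ≡ 29 + 31·13 = 432 (mod 1519).
From t ≡ 432 (mod 1519) write t = 432 + 1519s. Substituting into t ≡ 26 (mod 229) gives 1519s ≡ 52 (mod 229), and since 145⁻¹ ≡ 199 (mod 229), s ≡ 43. Hence t ≡ 432 + 1519·43 = 65749 (mod 347851).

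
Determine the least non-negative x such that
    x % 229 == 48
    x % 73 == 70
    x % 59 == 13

595677

From x ≡ 48 (mod 229) write x = 48 + 229t. Substituting into x ≡ 70 (mod 73) gives 229t ≡ 22 (mod 73), and since 10⁻¹ ≡ 22 (mod 73), t ≡ 46. Hence x ≡ 48 + 229·46 = 10582 (mod 16717).
From x ≡ 10582 (mod 16717) write x = 10582 + 16717t. Substituting into x ≡ 13 (mod 59) gives 16717t ≡ 51 (mod 59), and since 20⁻¹ ≡ 3 (mod 59), t ≡ 35. Hence x ≡ 10582 + 16717·35 = 595677 (mod 986303).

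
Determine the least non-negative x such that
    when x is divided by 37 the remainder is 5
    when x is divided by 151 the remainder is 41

3816

From x ≡ 5 (mod 37) write x = 5 + 37t. Substituting into x ≡ 41 (mod 151) gives 37t ≡ 36 (mod 151), and since 37⁻¹ ≡ 49 (mod 151), t ≡ 103. Hence x ≡ 5 + 37·103 = 3816 (mod 5587).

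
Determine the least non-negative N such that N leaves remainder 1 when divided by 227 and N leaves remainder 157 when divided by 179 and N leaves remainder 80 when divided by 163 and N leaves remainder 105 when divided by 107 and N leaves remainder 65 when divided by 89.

2158395224

The moduli are pairwise coprime; M = 227·179·163·107·89 = 63072533617.
M/227 = 277852571; 277852571 ≡ 31 (mod 227); 31·22 ≡ 1, so inverse 22.
M/179 = 352360523; 352360523 ≡ 97 (mod 179); 97·24 ≡ 1, so inverse 24.
M/163 = 386948059; 386948059 ≡ 77 (mod 163); 77·36 ≡ 1, so inverse 36.
M/107 = 589462931; 589462931 ≡ 38 (mod 107); 38·31 ≡ 1, so inverse 31.
M/89 = 708680153; 708680153 ≡ 31 (mod 89); 31·23 ≡ 1, so inverse 23.
N ≡ 1·277852571·22 + 157·352360523·24 + 80·386948059·36 + 105·589462931·31 + 65·708680153·23 = 5426396286286.
5426396286286 mod 63072533617 = 2158395224.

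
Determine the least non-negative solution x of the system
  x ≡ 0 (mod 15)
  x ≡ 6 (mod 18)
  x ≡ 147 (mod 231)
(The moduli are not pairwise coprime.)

Combine the congruences pairwise.
gcd(15, 18) = 3 and 3 | (6 − 0), so the pair is consistent; merging gives x ≡ 60 (mod 90), where 90 = lcm(15, 18).
gcd(90, 231) = 3 and 3 | (147 − 60), so the pair is consistent; merging gives x ≡ 5460 (mod 6930), where 6930 = lcm(90, 231).
The solution is unique modulo lcm(15, 18, 231) = 6930.

5460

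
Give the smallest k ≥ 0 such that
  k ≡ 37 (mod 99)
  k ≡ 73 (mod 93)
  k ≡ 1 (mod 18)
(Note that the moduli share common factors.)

Combine the congruences pairwise.
gcd(99, 93) = 3 and 3 | (73 − 37), so the pair is consistent; merging gives k ≡ 631 (mod 3069), where 3069 = lcm(99, 93).
gcd(3069, 18) = 9 and 9 | (1 − 631), so the pair is consistent; merging gives k ≡ 631 (mod 6138), where 6138 = lcm(3069, 18).
The solution is unique modulo lcm(99, 93, 18) = 6138.

631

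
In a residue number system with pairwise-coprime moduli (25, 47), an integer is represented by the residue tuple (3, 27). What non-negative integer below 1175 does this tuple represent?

403

From x ≡ 3 (mod 25) write x = 3 + 25t. Substituting into x ≡ 27 (mod 47) gives 25t ≡ 24 (mod 47), and since 25⁻¹ ≡ 32 (mod 47), t ≡ 16. Hence x ≡ 3 + 25·16 = 403 (mod 1175).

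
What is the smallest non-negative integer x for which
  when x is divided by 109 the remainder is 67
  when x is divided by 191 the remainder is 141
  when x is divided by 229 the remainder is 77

276709

The moduli are pairwise coprime; N = 109·191·229 = 4767551.
N/109 = 43739; 43739 ≡ 30 (mod 109); 30·40 ≡ 1, so inverse 40.
N/191 = 24961; 24961 ≡ 131 (mod 191); 131·35 ≡ 1, so inverse 35.
N/229 = 20819; 20819 ≡ 209 (mod 229); 209·103 ≡ 1, so inverse 103.
x ≡ 67·43739·40 + 141·24961·35 + 77·20819·103 = 405518544.
405518544 mod 4767551 = 276709.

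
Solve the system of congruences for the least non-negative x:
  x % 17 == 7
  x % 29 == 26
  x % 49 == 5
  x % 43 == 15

179884

The moduli are pairwise coprime; N = 17·29·49·43 = 1038751.
N/17 = 61103; 61103 ≡ 5 (mod 17); 5·7 ≡ 1, so inverse 7.
N/29 = 35819; 35819 ≡ 4 (mod 29); 4·22 ≡ 1, so inverse 22.
N/49 = 21199; 21199 ≡ 31 (mod 49); 31·19 ≡ 1, so inverse 19.
N/43 = 24157; 24157 ≡ 34 (mod 43); 34·19 ≡ 1, so inverse 19.
x ≡ 7·61103·7 + 26·35819·22 + 5·21199·19 + 15·24157·19 = 32381165.
32381165 mod 1038751 = 179884.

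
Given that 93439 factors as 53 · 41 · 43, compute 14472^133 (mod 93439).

11315

Mod 53: 14472 ≡ 3; by Fermat, exponent reduces to 133 mod 52 = 29; 3^29 ≡ 26 (mod 53).
Mod 41: 14472 ≡ 40; by Fermat, exponent reduces to 133 mod 40 = 13; 40^13 ≡ 40 (mod 41).
Mod 43: 14472 ≡ 24; by Fermat, exponent reduces to 133 mod 42 = 7; 24^7 ≡ 6 (mod 43).
Combine by CRT: x ≡ 26 (mod 53), x ≡ 40 (mod 41), x ≡ 6 (mod 43) ⇒ x ≡ 11315 (mod 93439).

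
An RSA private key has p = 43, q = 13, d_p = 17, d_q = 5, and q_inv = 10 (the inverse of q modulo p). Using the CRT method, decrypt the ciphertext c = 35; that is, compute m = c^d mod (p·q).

m₁ = c^(d_p) mod p: c ≡ 35 (mod 43), and 35^17 mod 43 = 4.
m₂ = c^(d_q) mod q: c ≡ 9 (mod 13), and 9^5 mod 13 = 3.
h = q_inv·(m₁ − m₂) mod p = 10·(4 − 3) mod 43 = 10.
m = m₂ + h·q = 3 + 10·13 = 133.

133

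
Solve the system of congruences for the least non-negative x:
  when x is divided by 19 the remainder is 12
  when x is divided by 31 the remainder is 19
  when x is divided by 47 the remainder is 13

22432

From x ≡ 12 (mod 19) write x = 12 + 19t. Substituting into x ≡ 19 (mod 31) gives 19t ≡ 7 (mod 31), and since 19⁻¹ ≡ 18 (mod 31), t ≡ 2. Hence x ≡ 12 + 19·2 = 50 (mod 589).
From x ≡ 50 (mod 589) write x = 50 + 589t. Substituting into x ≡ 13 (mod 47) gives 589t ≡ 10 (mod 47), and since 25⁻¹ ≡ 32 (mod 47), t ≡ 38. Hence x ≡ 50 + 589·38 = 22432 (mod 27683).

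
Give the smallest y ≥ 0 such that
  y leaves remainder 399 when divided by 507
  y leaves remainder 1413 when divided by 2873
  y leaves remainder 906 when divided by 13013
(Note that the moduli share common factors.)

Combine the congruences pairwise.
gcd(507, 2873) = 169 and 169 | (1413 − 399), so the pair is consistent; merging gives y ≡ 1413 (mod 8619), where 8619 = lcm(507, 2873).
gcd(8619, 13013) = 169 and 169 | (906 − 1413), so the pair is consistent; merging gives y ≡ 78984 (mod 663663), where 663663 = lcm(8619, 13013).
The solution is unique modulo lcm(507, 2873, 13013) = 663663.

78984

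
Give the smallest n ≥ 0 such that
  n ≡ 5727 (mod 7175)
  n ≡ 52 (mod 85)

27252

gcd(7175, 85) = 5 and 5 | (52 − 5727), so the pair is consistent; merging gives n ≡ 27252 (mod 121975), where 121975 = lcm(7175, 85).
The solution is unique modulo lcm(7175, 85) = 121975.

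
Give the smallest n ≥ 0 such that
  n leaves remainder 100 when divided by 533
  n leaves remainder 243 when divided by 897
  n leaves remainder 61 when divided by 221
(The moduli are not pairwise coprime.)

gcd(533, 897) = 13 and 13 | (243 − 100), so the pair is consistent; merging gives n ≡ 3831 (mod 36777), where 36777 = lcm(533, 897).
gcd(36777, 221) = 13 and 13 | (61 − 3831), so the pair is consistent; merging gives n ≡ 445155 (mod 625209), where 625209 = lcm(36777, 221).
The solution is unique modulo lcm(533, 897, 221) = 625209.

445155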